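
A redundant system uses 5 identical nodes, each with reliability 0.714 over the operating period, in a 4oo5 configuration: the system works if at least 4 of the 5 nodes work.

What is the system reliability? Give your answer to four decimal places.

0.5572

R = Σ_{i=4}^{5} C(5,i) p^i (1−p)^{5−i} with p = 0.714
C(5,4)·0.714^4·0.286^1 = 0.371646
C(5,5)·0.714^5·0.286^0 = 0.185563
Sum = 0.5572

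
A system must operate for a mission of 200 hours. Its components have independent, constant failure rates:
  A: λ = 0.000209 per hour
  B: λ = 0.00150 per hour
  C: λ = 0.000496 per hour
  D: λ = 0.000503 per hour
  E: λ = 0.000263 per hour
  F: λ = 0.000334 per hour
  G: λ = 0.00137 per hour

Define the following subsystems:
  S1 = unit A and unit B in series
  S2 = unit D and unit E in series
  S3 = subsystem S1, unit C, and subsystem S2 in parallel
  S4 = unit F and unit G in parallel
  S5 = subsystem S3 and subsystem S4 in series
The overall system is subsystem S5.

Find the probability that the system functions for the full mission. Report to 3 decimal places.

R(A) = exp(−0.000209 × 200) = 0.95906
R(B) = exp(−0.00150 × 200) = 0.74082
R(C) = exp(−0.000496 × 200) = 0.90556
R(D) = exp(−0.000503 × 200) = 0.90429
R(E) = exp(−0.000263 × 200) = 0.94876
R(F) = exp(−0.000334 × 200) = 0.93538
R(G) = exp(−0.00137 × 200) = 0.76033
Series (A and B): 0.95906 × 0.74082 = 0.71049
Series (D and E): 0.90429 × 0.94876 = 0.85795
Parallel ([0.71049], C, and [0.85795]): 1 − (1 − 0.71049)(1 − 0.90556)(1 − 0.85795) = 0.99612
Parallel (F and G): 1 − (1 − 0.93538)(1 − 0.76033) = 0.98451
Series ([0.99612] and [0.98451]): 0.99612 × 0.98451 = 0.981

0.981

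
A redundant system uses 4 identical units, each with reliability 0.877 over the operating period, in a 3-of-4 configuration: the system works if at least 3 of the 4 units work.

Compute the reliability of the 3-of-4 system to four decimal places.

0.9234

R = Σ_{i=3}^{4} C(4,i) p^i (1−p)^{4−i} with p = 0.877
C(4,3)·0.877^3·0.123^1 = 0.331867
C(4,4)·0.877^4·0.123^0 = 0.591559
Sum = 0.9234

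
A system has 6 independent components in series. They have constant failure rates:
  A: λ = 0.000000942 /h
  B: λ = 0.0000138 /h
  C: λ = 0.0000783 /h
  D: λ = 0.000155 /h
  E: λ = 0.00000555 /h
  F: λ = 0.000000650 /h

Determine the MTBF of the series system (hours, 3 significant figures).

3930

Series of exponential components: λ_sys = Σ λ_i
λ_sys = 0.000000942 + 0.0000138 + 0.0000783 + 0.000155 + 0.00000555 + 0.000000650 = 2.5424e-04 /h
MTBF = 1 / λ_sys = 3930 h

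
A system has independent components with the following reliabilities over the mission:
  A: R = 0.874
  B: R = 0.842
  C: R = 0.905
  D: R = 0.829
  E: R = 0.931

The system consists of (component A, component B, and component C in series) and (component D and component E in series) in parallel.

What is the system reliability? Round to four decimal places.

0.9238

Series (A, B, and C): 0.874000 × 0.842000 × 0.905000 = 0.665997
Series (D and E): 0.829000 × 0.931000 = 0.771799
Parallel ([0.665997] and [0.771799]): 1 − (1 − 0.665997)(1 − 0.771799) = 0.9238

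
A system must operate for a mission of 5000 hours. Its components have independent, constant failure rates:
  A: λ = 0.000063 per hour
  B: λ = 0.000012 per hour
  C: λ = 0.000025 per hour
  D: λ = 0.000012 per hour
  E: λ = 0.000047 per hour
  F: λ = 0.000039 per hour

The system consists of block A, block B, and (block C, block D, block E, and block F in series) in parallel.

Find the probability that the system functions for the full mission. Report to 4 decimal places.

R(A) = exp(−0.000063 × 5000) = 0.729789
R(B) = exp(−0.000012 × 5000) = 0.941765
R(C) = exp(−0.000025 × 5000) = 0.882497
R(D) = exp(−0.000012 × 5000) = 0.941765
R(E) = exp(−0.000047 × 5000) = 0.790571
R(F) = exp(−0.000039 × 5000) = 0.822835
Series (C, D, E, and F): 0.882497 × 0.941765 × 0.790571 × 0.822835 = 0.540642
Parallel (A, B, and [0.540642]): 1 − (1 − 0.729789)(1 − 0.941765)(1 − 0.540642) = 0.9928

0.9928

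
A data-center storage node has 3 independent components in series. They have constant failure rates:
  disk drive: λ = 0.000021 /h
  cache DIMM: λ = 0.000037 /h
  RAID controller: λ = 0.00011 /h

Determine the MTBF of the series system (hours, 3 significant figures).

Series of exponential components: λ_sys = Σ λ_i
λ_sys = 0.000021 + 0.000037 + 0.00011 = 1.6800e-04 /h
MTBF = 1 / λ_sys = 5950 h

5950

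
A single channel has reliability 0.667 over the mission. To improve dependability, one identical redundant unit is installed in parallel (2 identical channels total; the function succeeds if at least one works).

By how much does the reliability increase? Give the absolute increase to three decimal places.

0.222

R_before = 0.667
R_after = 1 − (1 − 0.667)^2 = 0.889
ΔR = 0.889 − 0.667 = 0.222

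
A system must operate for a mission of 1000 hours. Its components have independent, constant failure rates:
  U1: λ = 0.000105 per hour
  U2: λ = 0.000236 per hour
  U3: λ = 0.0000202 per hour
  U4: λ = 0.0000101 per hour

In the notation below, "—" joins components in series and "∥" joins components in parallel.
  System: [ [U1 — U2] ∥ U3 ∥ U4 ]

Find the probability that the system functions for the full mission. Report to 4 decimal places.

R(U1) = exp(−0.000105 × 1000) = 0.900325
R(U2) = exp(−0.000236 × 1000) = 0.789781
R(U3) = exp(−0.0000202 × 1000) = 0.980003
R(U4) = exp(−0.0000101 × 1000) = 0.989951
Series (U1 and U2): 0.900325 × 0.789781 = 0.711060
Parallel ([0.711060], U3, and U4): 1 − (1 − 0.711060)(1 − 0.980003)(1 − 0.989951) = 0.9999

0.9999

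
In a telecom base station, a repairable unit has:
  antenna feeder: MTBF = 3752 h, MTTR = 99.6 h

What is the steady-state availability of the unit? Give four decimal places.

0.9741

A(antenna feeder) = MTBF/(MTBF+MTTR) = 3752/(3752+99.6) = 0.9741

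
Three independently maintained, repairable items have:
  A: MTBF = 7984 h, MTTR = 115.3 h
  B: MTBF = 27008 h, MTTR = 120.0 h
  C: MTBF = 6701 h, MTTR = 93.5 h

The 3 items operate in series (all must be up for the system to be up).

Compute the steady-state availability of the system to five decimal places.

0.96790

A(A) = MTBF/(MTBF+MTTR) = 7984/(7984+115.3) = 0.985764
A(B) = MTBF/(MTBF+MTTR) = 27008/(27008+120.0) = 0.995577
A(C) = MTBF/(MTBF+MTTR) = 6701/(6701+93.5) = 0.986239
Series availability: 0.985764 × 0.995577 × 0.986239 = 0.96790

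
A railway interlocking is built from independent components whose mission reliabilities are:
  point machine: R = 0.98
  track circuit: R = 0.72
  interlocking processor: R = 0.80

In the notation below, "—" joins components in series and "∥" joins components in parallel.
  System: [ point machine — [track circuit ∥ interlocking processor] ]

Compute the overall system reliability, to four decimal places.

0.9251

Parallel (track circuit and interlocking processor): 1 − (1 − 0.720000)(1 − 0.800000) = 0.944000
Series (point machine and [0.944000]): 0.980000 × 0.944000 = 0.9251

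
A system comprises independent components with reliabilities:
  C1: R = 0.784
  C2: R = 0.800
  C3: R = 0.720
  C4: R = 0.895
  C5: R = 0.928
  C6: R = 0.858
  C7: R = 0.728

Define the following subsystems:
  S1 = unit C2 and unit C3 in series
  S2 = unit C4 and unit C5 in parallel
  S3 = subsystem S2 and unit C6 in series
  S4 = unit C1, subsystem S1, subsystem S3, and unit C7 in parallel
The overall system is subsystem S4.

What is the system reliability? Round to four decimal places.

Series (C2 and C3): 0.800000 × 0.720000 = 0.576000
Parallel (C4 and C5): 1 − (1 − 0.895000)(1 − 0.928000) = 0.992440
Series ([0.992440] and C6): 0.992440 × 0.858000 = 0.851514
Parallel (C1, [0.576000], [0.851514], and C7): 1 − (1 − 0.784000)(1 − 0.576000)(1 − 0.851514)(1 − 0.728000) = 0.9963

0.9963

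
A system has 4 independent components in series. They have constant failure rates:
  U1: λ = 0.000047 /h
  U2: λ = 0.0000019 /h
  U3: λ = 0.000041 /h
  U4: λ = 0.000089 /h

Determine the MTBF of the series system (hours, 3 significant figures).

5590

Series of exponential components: λ_sys = Σ λ_i
λ_sys = 0.000047 + 0.0000019 + 0.000041 + 0.000089 = 1.7890e-04 /h
MTBF = 1 / λ_sys = 5590 h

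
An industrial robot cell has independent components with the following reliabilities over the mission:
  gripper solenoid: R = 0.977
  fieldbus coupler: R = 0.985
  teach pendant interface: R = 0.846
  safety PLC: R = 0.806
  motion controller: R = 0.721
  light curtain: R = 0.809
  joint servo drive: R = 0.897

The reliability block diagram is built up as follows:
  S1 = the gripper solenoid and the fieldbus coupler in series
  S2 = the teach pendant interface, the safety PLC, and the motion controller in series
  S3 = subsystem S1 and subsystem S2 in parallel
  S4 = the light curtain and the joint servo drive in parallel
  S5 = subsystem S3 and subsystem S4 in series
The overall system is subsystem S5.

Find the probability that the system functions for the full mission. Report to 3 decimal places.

Series (gripper solenoid and fieldbus coupler): 0.97700 × 0.98500 = 0.96235
Series (teach pendant interface, safety PLC, and motion controller): 0.84600 × 0.80600 × 0.72100 = 0.49163
Parallel ([0.96235] and [0.49163]): 1 − (1 − 0.96235)(1 − 0.49163) = 0.98086
Parallel (light curtain and joint servo drive): 1 − (1 − 0.80900)(1 − 0.89700) = 0.98033
Series ([0.98086] and [0.98033]): 0.98086 × 0.98033 = 0.962

0.962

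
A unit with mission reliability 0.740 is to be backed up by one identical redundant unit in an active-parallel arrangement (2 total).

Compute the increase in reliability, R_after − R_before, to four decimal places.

0.1924

R_before = 0.740
R_after = 1 − (1 − 0.740)^2 = 0.9324
ΔR = 0.9324 − 0.740 = 0.1924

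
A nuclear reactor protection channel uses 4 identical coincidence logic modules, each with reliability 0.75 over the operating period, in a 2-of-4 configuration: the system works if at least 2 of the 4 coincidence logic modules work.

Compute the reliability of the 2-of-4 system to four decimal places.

0.9492

R = Σ_{i=2}^{4} C(4,i) p^i (1−p)^{4−i} with p = 0.75
C(4,2)·0.75^2·0.25^2 = 0.210938
C(4,3)·0.75^3·0.25^1 = 0.421875
C(4,4)·0.75^4·0.25^0 = 0.316406
Sum = 0.9492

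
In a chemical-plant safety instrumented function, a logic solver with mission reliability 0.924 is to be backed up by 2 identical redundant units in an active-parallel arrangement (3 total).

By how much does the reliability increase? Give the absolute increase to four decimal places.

R_before = 0.924
R_after = 1 − (1 − 0.924)^3 = 0.9996
ΔR = 0.9996 − 0.924 = 0.0756

0.0756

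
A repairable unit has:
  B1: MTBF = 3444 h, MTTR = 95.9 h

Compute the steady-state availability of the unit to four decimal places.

0.9729

A(B1) = MTBF/(MTBF+MTTR) = 3444/(3444+95.9) = 0.9729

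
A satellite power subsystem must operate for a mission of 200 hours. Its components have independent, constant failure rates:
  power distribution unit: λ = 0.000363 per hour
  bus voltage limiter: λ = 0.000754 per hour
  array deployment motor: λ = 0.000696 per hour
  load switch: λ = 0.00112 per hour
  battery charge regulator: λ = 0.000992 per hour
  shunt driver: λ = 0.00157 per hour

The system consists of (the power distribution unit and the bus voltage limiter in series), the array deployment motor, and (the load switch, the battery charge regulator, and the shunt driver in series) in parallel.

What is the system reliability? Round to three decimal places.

0.986

R(power distribution unit) = exp(−0.000363 × 200) = 0.92997
R(bus voltage limiter) = exp(−0.000754 × 200) = 0.86002
R(array deployment motor) = exp(−0.000696 × 200) = 0.87005
R(load switch) = exp(−0.00112 × 200) = 0.79932
R(battery charge regulator) = exp(−0.000992 × 200) = 0.82004
R(shunt driver) = exp(−0.00157 × 200) = 0.73052
Series (power distribution unit and bus voltage limiter): 0.92997 × 0.86002 = 0.79979
Series (load switch, battery charge regulator, and shunt driver): 0.79932 × 0.82004 × 0.73052 = 0.47884
Parallel ([0.79979], array deployment motor, and [0.47884]): 1 − (1 − 0.79979)(1 − 0.87005)(1 − 0.47884) = 0.986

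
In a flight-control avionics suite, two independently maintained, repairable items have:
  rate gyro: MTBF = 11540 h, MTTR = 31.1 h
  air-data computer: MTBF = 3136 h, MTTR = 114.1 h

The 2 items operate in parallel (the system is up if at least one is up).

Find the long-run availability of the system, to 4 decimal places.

0.9999

A(rate gyro) = MTBF/(MTBF+MTTR) = 11540/(11540+31.1) = 0.997312
A(air-data computer) = MTBF/(MTBF+MTTR) = 3136/(3136+114.1) = 0.964893
Parallel availability: 1 − (1 − 0.997312)(1 − 0.964893) = 0.9999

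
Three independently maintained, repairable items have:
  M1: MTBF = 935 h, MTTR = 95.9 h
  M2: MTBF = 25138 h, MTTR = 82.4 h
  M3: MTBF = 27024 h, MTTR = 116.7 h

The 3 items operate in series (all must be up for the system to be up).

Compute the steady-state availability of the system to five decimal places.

0.90012

A(M1) = MTBF/(MTBF+MTTR) = 935/(935+95.9) = 0.906974
A(M2) = MTBF/(MTBF+MTTR) = 25138/(25138+82.4) = 0.996733
A(M3) = MTBF/(MTBF+MTTR) = 27024/(27024+116.7) = 0.995700
Series availability: 0.906974 × 0.996733 × 0.995700 = 0.90012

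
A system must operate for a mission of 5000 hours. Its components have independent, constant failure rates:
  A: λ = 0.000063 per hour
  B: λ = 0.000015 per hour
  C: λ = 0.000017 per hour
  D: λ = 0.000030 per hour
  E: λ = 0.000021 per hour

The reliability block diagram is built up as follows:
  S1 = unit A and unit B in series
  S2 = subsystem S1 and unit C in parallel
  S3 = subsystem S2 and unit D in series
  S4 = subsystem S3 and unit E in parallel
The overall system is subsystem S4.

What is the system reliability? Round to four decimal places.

R(A) = exp(−0.000063 × 5000) = 0.729789
R(B) = exp(−0.000015 × 5000) = 0.927743
R(C) = exp(−0.000017 × 5000) = 0.918512
R(D) = exp(−0.000030 × 5000) = 0.860708
R(E) = exp(−0.000021 × 5000) = 0.900325
Series (A and B): 0.729789 × 0.927743 = 0.677057
Parallel ([0.677057] and C): 1 − (1 − 0.677057)(1 − 0.918512) = 0.973684
Series ([0.973684] and D): 0.973684 × 0.860708 = 0.838058
Parallel ([0.838058] and E): 1 − (1 − 0.838058)(1 − 0.900325) = 0.9839

0.9839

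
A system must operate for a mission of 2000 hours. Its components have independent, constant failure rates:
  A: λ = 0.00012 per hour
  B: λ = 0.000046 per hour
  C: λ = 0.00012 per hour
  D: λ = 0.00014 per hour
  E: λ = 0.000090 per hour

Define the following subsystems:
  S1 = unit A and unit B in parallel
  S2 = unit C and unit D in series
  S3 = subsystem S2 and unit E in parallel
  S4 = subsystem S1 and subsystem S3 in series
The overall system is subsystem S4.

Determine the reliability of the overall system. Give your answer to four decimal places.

0.9157

R(A) = exp(−0.00012 × 2000) = 0.786628
R(B) = exp(−0.000046 × 2000) = 0.912105
R(C) = exp(−0.00012 × 2000) = 0.786628
R(D) = exp(−0.00014 × 2000) = 0.755784
R(E) = exp(−0.000090 × 2000) = 0.835270
Parallel (A and B): 1 − (1 − 0.786628)(1 − 0.912105) = 0.981246
Series (C and D): 0.786628 × 0.755784 = 0.594521
Parallel ([0.594521] and E): 1 − (1 − 0.594521)(1 − 0.835270) = 0.933205
Series ([0.981246] and [0.933205]): 0.981246 × 0.933205 = 0.9157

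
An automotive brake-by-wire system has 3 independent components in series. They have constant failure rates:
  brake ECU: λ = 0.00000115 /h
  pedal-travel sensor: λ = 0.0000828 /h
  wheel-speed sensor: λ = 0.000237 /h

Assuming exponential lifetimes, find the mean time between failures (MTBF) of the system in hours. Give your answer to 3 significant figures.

Series of exponential components: λ_sys = Σ λ_i
λ_sys = 0.00000115 + 0.0000828 + 0.000237 = 3.2095e-04 /h
MTBF = 1 / λ_sys = 3120 h

3120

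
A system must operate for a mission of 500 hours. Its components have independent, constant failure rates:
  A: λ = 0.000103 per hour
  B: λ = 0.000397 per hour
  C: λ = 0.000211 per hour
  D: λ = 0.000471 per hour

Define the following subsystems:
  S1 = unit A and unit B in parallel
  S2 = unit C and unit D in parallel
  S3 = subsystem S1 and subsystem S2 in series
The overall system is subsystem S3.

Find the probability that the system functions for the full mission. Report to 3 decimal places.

R(A) = exp(−0.000103 × 500) = 0.94980
R(B) = exp(−0.000397 × 500) = 0.81996
R(C) = exp(−0.000211 × 500) = 0.89987
R(D) = exp(−0.000471 × 500) = 0.79018
Parallel (A and B): 1 − (1 − 0.94980)(1 − 0.81996) = 0.99096
Parallel (C and D): 1 − (1 − 0.89987)(1 − 0.79018) = 0.97899
Series ([0.99096] and [0.97899]): 0.99096 × 0.97899 = 0.970

0.970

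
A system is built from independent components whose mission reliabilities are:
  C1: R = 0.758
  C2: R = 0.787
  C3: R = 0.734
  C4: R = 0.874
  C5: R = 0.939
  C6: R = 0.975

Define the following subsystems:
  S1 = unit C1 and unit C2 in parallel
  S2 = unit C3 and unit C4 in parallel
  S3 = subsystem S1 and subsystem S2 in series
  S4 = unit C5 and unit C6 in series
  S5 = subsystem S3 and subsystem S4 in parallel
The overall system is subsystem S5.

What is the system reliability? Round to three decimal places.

Parallel (C1 and C2): 1 − (1 − 0.75800)(1 − 0.78700) = 0.94845
Parallel (C3 and C4): 1 − (1 − 0.73400)(1 − 0.87400) = 0.96648
Series ([0.94845] and [0.96648]): 0.94845 × 0.96648 = 0.91666
Series (C5 and C6): 0.93900 × 0.97500 = 0.91553
Parallel ([0.91666] and [0.91553]): 1 − (1 − 0.91666)(1 − 0.91553) = 0.993

0.993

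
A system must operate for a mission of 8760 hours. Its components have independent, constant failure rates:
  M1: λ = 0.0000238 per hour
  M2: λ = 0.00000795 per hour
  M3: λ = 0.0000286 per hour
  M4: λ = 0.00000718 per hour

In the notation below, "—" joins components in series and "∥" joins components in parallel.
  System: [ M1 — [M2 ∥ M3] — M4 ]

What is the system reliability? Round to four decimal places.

0.7510

R(M1) = exp(−0.0000238 × 8760) = 0.811811
R(M2) = exp(−0.00000795 × 8760) = 0.932728
R(M3) = exp(−0.0000286 × 8760) = 0.778383
R(M4) = exp(−0.00000718 × 8760) = 0.939040
Parallel (M2 and M3): 1 − (1 − 0.932728)(1 − 0.778383) = 0.985091
Series (M1, [0.985091], and M4): 0.811811 × 0.985091 × 0.939040 = 0.7510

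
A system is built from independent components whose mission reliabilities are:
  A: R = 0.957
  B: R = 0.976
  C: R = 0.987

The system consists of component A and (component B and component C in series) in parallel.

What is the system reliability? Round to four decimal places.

0.9984

Series (B and C): 0.976000 × 0.987000 = 0.963312
Parallel (A and [0.963312]): 1 − (1 − 0.957000)(1 − 0.963312) = 0.9984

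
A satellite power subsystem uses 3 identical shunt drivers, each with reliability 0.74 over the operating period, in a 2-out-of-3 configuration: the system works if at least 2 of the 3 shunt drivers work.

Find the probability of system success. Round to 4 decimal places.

0.8324

R = Σ_{i=2}^{3} C(3,i) p^i (1−p)^{3−i} with p = 0.74
C(3,2)·0.74^2·0.26^1 = 0.427128
C(3,3)·0.74^3·0.26^0 = 0.405224
Sum = 0.8324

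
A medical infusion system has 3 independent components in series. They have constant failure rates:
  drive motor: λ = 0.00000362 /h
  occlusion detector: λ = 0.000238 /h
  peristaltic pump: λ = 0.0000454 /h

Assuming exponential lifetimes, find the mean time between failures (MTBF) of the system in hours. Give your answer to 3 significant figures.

Series of exponential components: λ_sys = Σ λ_i
λ_sys = 0.00000362 + 0.000238 + 0.0000454 = 2.8702e-04 /h
MTBF = 1 / λ_sys = 3480 h

3480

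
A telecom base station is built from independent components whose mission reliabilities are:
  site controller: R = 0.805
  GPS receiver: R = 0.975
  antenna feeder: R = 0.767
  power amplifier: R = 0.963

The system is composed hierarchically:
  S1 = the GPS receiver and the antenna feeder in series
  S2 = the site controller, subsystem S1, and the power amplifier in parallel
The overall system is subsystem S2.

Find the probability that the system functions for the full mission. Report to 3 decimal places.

Series (GPS receiver and antenna feeder): 0.97500 × 0.76700 = 0.74783
Parallel (site controller, [0.74783], and power amplifier): 1 − (1 − 0.80500)(1 − 0.74783)(1 − 0.96300) = 0.998

0.998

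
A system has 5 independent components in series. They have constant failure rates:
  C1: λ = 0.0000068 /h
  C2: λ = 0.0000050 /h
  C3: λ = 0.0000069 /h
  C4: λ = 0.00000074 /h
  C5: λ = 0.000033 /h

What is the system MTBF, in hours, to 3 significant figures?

Series of exponential components: λ_sys = Σ λ_i
λ_sys = 0.0000068 + 0.0000050 + 0.0000069 + 0.00000074 + 0.000033 = 5.2440e-05 /h
MTBF = 1 / λ_sys = 19100 h

19100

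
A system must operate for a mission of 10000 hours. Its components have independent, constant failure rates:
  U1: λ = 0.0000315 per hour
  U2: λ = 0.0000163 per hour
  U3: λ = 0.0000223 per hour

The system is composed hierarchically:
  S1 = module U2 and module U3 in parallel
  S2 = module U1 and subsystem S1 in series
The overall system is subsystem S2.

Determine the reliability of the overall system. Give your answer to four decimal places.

R(U1) = exp(−0.0000315 × 10000) = 0.729789
R(U2) = exp(−0.0000163 × 10000) = 0.849591
R(U3) = exp(−0.0000223 × 10000) = 0.800115
Parallel (U2 and U3): 1 − (1 − 0.849591)(1 − 0.800115) = 0.969935
Series (U1 and [0.969935]): 0.729789 × 0.969935 = 0.7078

0.7078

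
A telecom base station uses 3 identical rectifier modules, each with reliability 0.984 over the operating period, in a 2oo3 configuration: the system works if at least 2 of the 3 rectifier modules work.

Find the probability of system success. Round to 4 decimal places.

R = Σ_{i=2}^{3} C(3,i) p^i (1−p)^{3−i} with p = 0.984
C(3,2)·0.984^2·0.016^1 = 0.046476
C(3,3)·0.984^3·0.016^0 = 0.952764
Sum = 0.9992

0.9992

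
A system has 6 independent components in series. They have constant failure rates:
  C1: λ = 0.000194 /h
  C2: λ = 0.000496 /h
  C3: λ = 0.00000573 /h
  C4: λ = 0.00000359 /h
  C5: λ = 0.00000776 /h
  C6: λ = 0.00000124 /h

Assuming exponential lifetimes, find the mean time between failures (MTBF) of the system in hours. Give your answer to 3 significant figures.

1410

Series of exponential components: λ_sys = Σ λ_i
λ_sys = 0.000194 + 0.000496 + 0.00000573 + 0.00000359 + 0.00000776 + 0.00000124 = 7.0832e-04 /h
MTBF = 1 / λ_sys = 1410 h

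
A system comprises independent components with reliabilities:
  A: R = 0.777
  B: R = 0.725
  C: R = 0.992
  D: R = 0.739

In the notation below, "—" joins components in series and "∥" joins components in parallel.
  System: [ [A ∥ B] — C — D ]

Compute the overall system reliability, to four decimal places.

0.6881

Parallel (A and B): 1 − (1 − 0.777000)(1 − 0.725000) = 0.938675
Series ([0.938675], C, and D): 0.938675 × 0.992000 × 0.739000 = 0.6881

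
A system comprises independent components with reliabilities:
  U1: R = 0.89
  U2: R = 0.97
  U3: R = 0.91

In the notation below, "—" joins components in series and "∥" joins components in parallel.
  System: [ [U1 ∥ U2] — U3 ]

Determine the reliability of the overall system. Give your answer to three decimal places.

Parallel (U1 and U2): 1 − (1 − 0.89000)(1 − 0.97000) = 0.99670
Series ([0.99670] and U3): 0.99670 × 0.91000 = 0.907

0.907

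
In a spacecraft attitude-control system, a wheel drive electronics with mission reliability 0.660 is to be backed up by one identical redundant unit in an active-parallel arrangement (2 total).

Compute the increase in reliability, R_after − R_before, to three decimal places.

R_before = 0.660
R_after = 1 − (1 − 0.660)^2 = 0.884
ΔR = 0.884 − 0.660 = 0.224

0.224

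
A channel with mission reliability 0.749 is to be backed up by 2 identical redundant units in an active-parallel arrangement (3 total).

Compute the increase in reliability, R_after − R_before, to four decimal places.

R_before = 0.749
R_after = 1 − (1 − 0.749)^3 = 0.9842
ΔR = 0.9842 − 0.749 = 0.2352

0.2352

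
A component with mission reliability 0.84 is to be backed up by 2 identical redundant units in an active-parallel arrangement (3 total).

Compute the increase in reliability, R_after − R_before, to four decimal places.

R_before = 0.84
R_after = 1 − (1 − 0.84)^3 = 0.9959
ΔR = 0.9959 − 0.84 = 0.1559

0.1559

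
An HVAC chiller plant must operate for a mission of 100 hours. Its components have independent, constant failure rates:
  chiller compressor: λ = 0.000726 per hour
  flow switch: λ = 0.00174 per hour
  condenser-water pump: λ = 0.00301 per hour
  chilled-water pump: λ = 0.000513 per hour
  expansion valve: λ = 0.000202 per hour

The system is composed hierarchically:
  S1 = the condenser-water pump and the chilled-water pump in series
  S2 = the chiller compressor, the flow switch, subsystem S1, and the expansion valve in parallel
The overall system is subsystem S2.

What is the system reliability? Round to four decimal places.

R(chiller compressor) = exp(−0.000726 × 100) = 0.929973
R(flow switch) = exp(−0.00174 × 100) = 0.840297
R(condenser-water pump) = exp(−0.00301 × 100) = 0.740078
R(chilled-water pump) = exp(−0.000513 × 100) = 0.949994
R(expansion valve) = exp(−0.000202 × 100) = 0.980003
Series (condenser-water pump and chilled-water pump): 0.740078 × 0.949994 = 0.703070
Parallel (chiller compressor, flow switch, [0.703070], and expansion valve): 1 − (1 − 0.929973)(1 − 0.840297)(1 − 0.703070)(1 − 0.980003) = 0.9999

0.9999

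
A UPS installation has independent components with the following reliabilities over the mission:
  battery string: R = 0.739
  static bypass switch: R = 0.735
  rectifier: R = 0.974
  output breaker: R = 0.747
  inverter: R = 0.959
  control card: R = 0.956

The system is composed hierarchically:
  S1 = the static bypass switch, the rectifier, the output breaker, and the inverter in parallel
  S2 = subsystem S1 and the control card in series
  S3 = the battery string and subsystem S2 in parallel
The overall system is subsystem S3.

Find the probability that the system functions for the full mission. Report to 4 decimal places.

0.9885

Parallel (static bypass switch, rectifier, output breaker, and inverter): 1 − (1 − 0.735000)(1 − 0.974000)(1 − 0.747000)(1 − 0.959000) = 0.999929
Series ([0.999929] and control card): 0.999929 × 0.956000 = 0.955932
Parallel (battery string and [0.955932]): 1 − (1 − 0.739000)(1 − 0.955932) = 0.9885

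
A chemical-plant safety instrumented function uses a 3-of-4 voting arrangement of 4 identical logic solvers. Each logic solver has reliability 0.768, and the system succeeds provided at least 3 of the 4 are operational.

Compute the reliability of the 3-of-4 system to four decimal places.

0.7683

R = Σ_{i=3}^{4} C(4,i) p^i (1−p)^{4−i} with p = 0.768
C(4,3)·0.768^3·0.232^1 = 0.420370
C(4,4)·0.768^4·0.232^0 = 0.347892
Sum = 0.7683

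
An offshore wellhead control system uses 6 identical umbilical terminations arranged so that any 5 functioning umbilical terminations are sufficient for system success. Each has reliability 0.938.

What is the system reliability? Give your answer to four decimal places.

R = Σ_{i=5}^{6} C(6,i) p^i (1−p)^{6−i} with p = 0.938
C(6,5)·0.938^5·0.062^1 = 0.270120
C(6,6)·0.938^6·0.062^0 = 0.681110
Sum = 0.9512

0.9512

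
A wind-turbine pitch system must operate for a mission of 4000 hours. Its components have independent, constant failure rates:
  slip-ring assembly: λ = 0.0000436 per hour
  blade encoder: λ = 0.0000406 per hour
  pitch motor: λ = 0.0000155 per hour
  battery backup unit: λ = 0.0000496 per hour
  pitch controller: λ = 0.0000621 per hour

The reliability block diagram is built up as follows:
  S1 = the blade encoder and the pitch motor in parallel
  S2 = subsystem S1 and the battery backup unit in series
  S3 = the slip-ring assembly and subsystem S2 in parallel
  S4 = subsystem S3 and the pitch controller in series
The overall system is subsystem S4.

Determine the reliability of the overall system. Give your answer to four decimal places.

R(slip-ring assembly) = exp(−0.0000436 × 4000) = 0.839961
R(blade encoder) = exp(−0.0000406 × 4000) = 0.850101
R(pitch motor) = exp(−0.0000155 × 4000) = 0.939883
R(battery backup unit) = exp(−0.0000496 × 4000) = 0.820042
R(pitch controller) = exp(−0.0000621 × 4000) = 0.780048
Parallel (blade encoder and pitch motor): 1 − (1 − 0.850101)(1 − 0.939883) = 0.990989
Series ([0.990989] and battery backup unit): 0.990989 × 0.820042 = 0.812653
Parallel (slip-ring assembly and [0.812653]): 1 − (1 − 0.839961)(1 − 0.812653) = 0.970017
Series ([0.970017] and pitch controller): 0.970017 × 0.780048 = 0.7567

0.7567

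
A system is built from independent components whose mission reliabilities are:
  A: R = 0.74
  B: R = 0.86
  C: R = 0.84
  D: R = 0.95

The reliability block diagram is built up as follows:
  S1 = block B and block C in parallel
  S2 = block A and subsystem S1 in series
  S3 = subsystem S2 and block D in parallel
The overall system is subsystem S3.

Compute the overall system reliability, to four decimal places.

0.9862

Parallel (B and C): 1 − (1 − 0.860000)(1 − 0.840000) = 0.977600
Series (A and [0.977600]): 0.740000 × 0.977600 = 0.723424
Parallel ([0.723424] and D): 1 − (1 − 0.723424)(1 − 0.950000) = 0.9862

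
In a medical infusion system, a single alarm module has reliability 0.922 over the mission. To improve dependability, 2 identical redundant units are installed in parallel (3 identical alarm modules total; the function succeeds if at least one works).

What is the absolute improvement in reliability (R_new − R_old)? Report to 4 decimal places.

R_before = 0.922
R_after = 1 − (1 − 0.922)^3 = 0.9995
ΔR = 0.9995 − 0.922 = 0.0775

0.0775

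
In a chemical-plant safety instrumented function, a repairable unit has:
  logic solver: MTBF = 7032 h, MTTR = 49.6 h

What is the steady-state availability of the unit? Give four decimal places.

0.9930

A(logic solver) = MTBF/(MTBF+MTTR) = 7032/(7032+49.6) = 0.9930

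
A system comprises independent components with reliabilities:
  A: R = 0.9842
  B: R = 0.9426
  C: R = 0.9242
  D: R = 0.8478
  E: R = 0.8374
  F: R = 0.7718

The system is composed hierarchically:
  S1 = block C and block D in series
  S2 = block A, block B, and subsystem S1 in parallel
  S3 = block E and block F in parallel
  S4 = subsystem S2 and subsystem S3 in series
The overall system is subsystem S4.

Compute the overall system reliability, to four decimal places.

0.9627

Series (C and D): 0.924200 × 0.847800 = 0.783537
Parallel (A, B, and [0.783537]): 1 − (1 − 0.984200)(1 − 0.942600)(1 − 0.783537) = 0.999804
Parallel (E and F): 1 − (1 − 0.837400)(1 − 0.771800) = 0.962895
Series ([0.999804] and [0.962895]): 0.999804 × 0.962895 = 0.9627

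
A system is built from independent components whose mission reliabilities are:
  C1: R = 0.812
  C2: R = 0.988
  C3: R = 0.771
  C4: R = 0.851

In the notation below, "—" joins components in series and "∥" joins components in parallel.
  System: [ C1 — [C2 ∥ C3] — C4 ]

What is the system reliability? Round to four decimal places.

Parallel (C2 and C3): 1 − (1 − 0.988000)(1 − 0.771000) = 0.997252
Series (C1, [0.997252], and C4): 0.812000 × 0.997252 × 0.851000 = 0.6891

0.6891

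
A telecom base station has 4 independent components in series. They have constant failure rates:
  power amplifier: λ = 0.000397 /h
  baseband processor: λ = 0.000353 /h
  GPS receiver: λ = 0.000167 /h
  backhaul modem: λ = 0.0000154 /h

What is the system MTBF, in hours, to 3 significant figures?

1070

Series of exponential components: λ_sys = Σ λ_i
λ_sys = 0.000397 + 0.000353 + 0.000167 + 0.0000154 = 9.3240e-04 /h
MTBF = 1 / λ_sys = 1070 h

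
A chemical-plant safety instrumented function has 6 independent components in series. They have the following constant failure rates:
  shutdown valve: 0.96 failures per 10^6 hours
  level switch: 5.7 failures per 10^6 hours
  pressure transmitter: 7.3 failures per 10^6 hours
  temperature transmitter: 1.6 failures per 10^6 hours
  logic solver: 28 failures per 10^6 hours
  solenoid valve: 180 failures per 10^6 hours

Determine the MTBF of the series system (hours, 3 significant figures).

Series of exponential components: λ_sys = Σ λ_i
λ_sys = 0.00000096 + 0.0000057 + 0.0000073 + 0.0000016 + 0.000028 + 0.00018 = 2.2356e-04 /h
MTBF = 1 / λ_sys = 4470 h

4470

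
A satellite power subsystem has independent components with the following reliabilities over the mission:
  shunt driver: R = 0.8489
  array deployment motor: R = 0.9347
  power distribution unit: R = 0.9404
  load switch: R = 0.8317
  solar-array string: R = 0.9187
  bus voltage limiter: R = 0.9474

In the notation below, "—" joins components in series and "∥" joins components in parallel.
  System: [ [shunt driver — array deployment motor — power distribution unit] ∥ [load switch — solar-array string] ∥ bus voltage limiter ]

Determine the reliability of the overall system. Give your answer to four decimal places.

0.9969

Series (shunt driver, array deployment motor, and power distribution unit): 0.848900 × 0.934700 × 0.940400 = 0.746176
Series (load switch and solar-array string): 0.831700 × 0.918700 = 0.764083
Parallel ([0.746176], [0.764083], and bus voltage limiter): 1 − (1 − 0.746176)(1 − 0.764083)(1 − 0.947400) = 0.9969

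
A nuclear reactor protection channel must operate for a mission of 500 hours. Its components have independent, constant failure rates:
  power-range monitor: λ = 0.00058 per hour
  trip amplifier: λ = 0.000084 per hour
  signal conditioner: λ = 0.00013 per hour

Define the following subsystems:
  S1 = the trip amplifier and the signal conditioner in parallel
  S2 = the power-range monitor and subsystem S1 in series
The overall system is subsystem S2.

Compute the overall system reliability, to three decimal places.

0.746

R(power-range monitor) = exp(−0.00058 × 500) = 0.74826
R(trip amplifier) = exp(−0.000084 × 500) = 0.95887
R(signal conditioner) = exp(−0.00013 × 500) = 0.93707
Parallel (trip amplifier and signal conditioner): 1 − (1 − 0.95887)(1 − 0.93707) = 0.99741
Series (power-range monitor and [0.99741]): 0.74826 × 0.99741 = 0.746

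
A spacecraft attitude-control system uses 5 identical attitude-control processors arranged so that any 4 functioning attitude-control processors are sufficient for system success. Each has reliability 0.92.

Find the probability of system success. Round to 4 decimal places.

0.9456

R = Σ_{i=4}^{5} C(5,i) p^i (1−p)^{5−i} with p = 0.92
C(5,4)·0.92^4·0.08^1 = 0.286557
C(5,5)·0.92^5·0.08^0 = 0.659082
Sum = 0.9456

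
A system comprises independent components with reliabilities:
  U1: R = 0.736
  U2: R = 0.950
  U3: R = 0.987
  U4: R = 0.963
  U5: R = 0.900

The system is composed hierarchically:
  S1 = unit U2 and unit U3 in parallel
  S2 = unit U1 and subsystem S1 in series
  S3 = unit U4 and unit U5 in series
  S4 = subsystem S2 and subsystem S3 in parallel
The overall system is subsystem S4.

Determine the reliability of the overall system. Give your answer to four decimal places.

Parallel (U2 and U3): 1 − (1 − 0.950000)(1 − 0.987000) = 0.999350
Series (U1 and [0.999350]): 0.736000 × 0.999350 = 0.735522
Series (U4 and U5): 0.963000 × 0.900000 = 0.866700
Parallel ([0.735522] and [0.866700]): 1 − (1 − 0.735522)(1 − 0.866700) = 0.9647

0.9647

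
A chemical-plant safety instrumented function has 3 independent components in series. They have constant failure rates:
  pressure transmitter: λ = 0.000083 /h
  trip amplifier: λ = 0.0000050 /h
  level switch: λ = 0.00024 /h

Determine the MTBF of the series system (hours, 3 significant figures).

Series of exponential components: λ_sys = Σ λ_i
λ_sys = 0.000083 + 0.0000050 + 0.00024 = 3.2800e-04 /h
MTBF = 1 / λ_sys = 3050 h

3050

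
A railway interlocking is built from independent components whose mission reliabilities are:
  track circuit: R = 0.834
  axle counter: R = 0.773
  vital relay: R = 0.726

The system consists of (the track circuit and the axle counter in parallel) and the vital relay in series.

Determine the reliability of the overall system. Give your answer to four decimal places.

0.6986

Parallel (track circuit and axle counter): 1 − (1 − 0.834000)(1 − 0.773000) = 0.962318
Series ([0.962318] and vital relay): 0.962318 × 0.726000 = 0.6986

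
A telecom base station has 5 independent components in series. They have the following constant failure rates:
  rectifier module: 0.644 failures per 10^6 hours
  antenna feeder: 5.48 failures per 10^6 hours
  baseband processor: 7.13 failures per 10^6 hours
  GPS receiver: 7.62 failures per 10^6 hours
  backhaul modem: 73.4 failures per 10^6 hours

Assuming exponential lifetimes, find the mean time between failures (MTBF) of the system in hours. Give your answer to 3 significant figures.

Series of exponential components: λ_sys = Σ λ_i
λ_sys = 0.000000644 + 0.00000548 + 0.00000713 + 0.00000762 + 0.0000734 = 9.4274e-05 /h
MTBF = 1 / λ_sys = 10600 h

10600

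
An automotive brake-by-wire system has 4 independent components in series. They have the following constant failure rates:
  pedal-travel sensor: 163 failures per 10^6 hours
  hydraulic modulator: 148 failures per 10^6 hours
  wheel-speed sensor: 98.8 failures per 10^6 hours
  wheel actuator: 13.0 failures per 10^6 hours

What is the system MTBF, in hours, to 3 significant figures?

Series of exponential components: λ_sys = Σ λ_i
λ_sys = 0.000163 + 0.000148 + 0.0000988 + 0.0000130 = 4.2280e-04 /h
MTBF = 1 / λ_sys = 2370 h

2370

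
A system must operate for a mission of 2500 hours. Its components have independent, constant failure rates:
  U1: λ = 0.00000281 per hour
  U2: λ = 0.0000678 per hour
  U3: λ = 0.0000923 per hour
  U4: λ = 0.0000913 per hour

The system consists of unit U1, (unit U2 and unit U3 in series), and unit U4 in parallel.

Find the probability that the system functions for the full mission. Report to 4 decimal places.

0.9995

R(U1) = exp(−0.00000281 × 2500) = 0.993000
R(U2) = exp(−0.0000678 × 2500) = 0.844087
R(U3) = exp(−0.0000923 × 2500) = 0.793938
R(U4) = exp(−0.0000913 × 2500) = 0.795925
Series (U2 and U3): 0.844087 × 0.793938 = 0.670153
Parallel (U1, [0.670153], and U4): 1 − (1 − 0.993000)(1 − 0.670153)(1 − 0.795925) = 0.9995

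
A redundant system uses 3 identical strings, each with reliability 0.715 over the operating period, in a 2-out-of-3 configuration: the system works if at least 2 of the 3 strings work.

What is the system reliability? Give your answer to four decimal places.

0.8026

R = Σ_{i=2}^{3} C(3,i) p^i (1−p)^{3−i} with p = 0.715
C(3,2)·0.715^2·0.285^1 = 0.437097
C(3,3)·0.715^3·0.285^0 = 0.365526
Sum = 0.8026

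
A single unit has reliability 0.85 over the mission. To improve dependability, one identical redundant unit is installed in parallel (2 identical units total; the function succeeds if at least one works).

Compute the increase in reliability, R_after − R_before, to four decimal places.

0.1275

R_before = 0.85
R_after = 1 − (1 − 0.85)^2 = 0.9775
ΔR = 0.9775 − 0.85 = 0.1275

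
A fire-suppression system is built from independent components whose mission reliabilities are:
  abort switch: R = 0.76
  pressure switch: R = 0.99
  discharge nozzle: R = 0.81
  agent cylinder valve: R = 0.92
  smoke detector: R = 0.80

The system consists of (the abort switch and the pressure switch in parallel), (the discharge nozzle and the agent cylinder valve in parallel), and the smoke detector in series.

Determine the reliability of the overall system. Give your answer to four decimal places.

0.7859

Parallel (abort switch and pressure switch): 1 − (1 − 0.760000)(1 − 0.990000) = 0.997600
Parallel (discharge nozzle and agent cylinder valve): 1 − (1 − 0.810000)(1 − 0.920000) = 0.984800
Series ([0.997600], [0.984800], and smoke detector): 0.997600 × 0.984800 × 0.800000 = 0.7859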